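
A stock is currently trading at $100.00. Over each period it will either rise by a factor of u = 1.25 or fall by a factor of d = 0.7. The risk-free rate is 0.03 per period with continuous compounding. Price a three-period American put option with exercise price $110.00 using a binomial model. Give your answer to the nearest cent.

Risk-neutral probability p = (e^0.03 − 0.7)/(1.25 − 0.7) = 0.3305/0.5500 = 0.6008
Terminal stock prices: S_uuu = 195.3, S_uud = 109.4, S_udd = 61.25, S_ddd = 34.3
Terminal payoffs (K − S): max(-85.31, 0) = 0, max(0.625, 0) = 0.625, max(48.75, 0) = 48.75, max(75.7, 0) = 75.7
Node uu (S = 156.2): continuation = e^(−0.03)·[0.6008·0.0000 + 0.3992·0.6250] = 0.2421; exercise value = 0.0000 ≤ continuation, so V_uu = 0.2421
Node ud (S = 87.5): continuation = e^(−0.03)·[0.6008·0.6250 + 0.3992·48.7500] = 19.2490; exercise value = 22.5000 > continuation, so V_ud = 22.5000 (exercise)
Node dd (S = 49): continuation = e^(−0.03)·[0.6008·48.7500 + 0.3992·75.7000] = 57.7490; exercise value = 61.0000 > continuation, so V_dd = 61.0000 (exercise)
Node u (S = 125): continuation = e^(−0.03)·[0.6008·0.2421 + 0.3992·22.5000] = 8.8571; exercise value = 0.0000 ≤ continuation, so V_u = 8.8571
Node d (S = 70): continuation = e^(−0.03)·[0.6008·22.5000 + 0.3992·61.0000] = 36.7490; exercise value = 40.0000 > continuation, so V_d = 40.0000 (exercise)
Node 0 (S = 100): continuation = e^(−0.03)·[0.6008·8.8571 + 0.3992·40.0000] = 20.6594; exercise value = 10.0000 ≤ continuation, so V_0 = 20.6594

$20.66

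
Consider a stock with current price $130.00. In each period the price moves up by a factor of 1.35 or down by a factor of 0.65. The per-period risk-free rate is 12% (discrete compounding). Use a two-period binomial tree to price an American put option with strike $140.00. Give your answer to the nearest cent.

$20.84

Risk-neutral probability p = (1 + 0.12 − 0.65)/(1.35 − 0.65) = 0.4700/0.7000 = 0.6714
Terminal stock prices: S_uu = 236.9, S_ud = 114.1, S_dd = 54.93
Terminal payoffs (K − S): max(-96.93, 0) = 0, max(25.92, 0) = 25.92, max(85.07, 0) = 85.07
Node u (S = 175.5): continuation = 1/1.12·[0.6714·0.0000 + 0.3286·25.9250] = 7.6055; exercise value = 0.0000 ≤ continuation, so V_u = 7.6055
Node d (S = 84.5): continuation = 1/1.12·[0.6714·25.9250 + 0.3286·85.0750] = 40.5000; exercise value = 55.5000 > continuation, so V_d = 55.5000 (exercise)
Node 0 (S = 130): continuation = 1/1.12·[0.6714·7.6055 + 0.3286·55.5000] = 20.8413; exercise value = 10.0000 ≤ continuation, so V_0 = 20.8413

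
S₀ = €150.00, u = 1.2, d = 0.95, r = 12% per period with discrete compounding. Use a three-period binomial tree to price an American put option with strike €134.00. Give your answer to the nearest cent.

Risk-neutral probability p = (1 + 0.12 − 0.95)/(1.2 − 0.95) = 0.1700/0.2500 = 0.6800
Terminal stock prices: S_uuu = 259.2, S_uud = 205.2, S_udd = 162.4, S_ddd = 128.6
Terminal payoffs (K − S): max(-125.2, 0) = 0, max(-71.2, 0) = 0, max(-28.45, 0) = 0, max(5.394, 0) = 5.394
Node uu (S = 216): continuation = 1/1.12·[0.6800·0.0000 + 0.3200·0.0000] = 0.0000; exercise value = 0.0000 ≤ continuation, so V_uu = 0.0000
Node ud (S = 171): continuation = 1/1.12·[0.6800·0.0000 + 0.3200·0.0000] = 0.0000; exercise value = 0.0000 ≤ continuation, so V_ud = 0.0000
Node dd (S = 135.4): continuation = 1/1.12·[0.6800·0.0000 + 0.3200·5.3938] = 1.5411; exercise value = 0.0000 ≤ continuation, so V_dd = 1.5411
Node u (S = 180): continuation = 1/1.12·[0.6800·0.0000 + 0.3200·0.0000] = 0.0000; exercise value = 0.0000 ≤ continuation, so V_u = 0.0000
Node d (S = 142.5): continuation = 1/1.12·[0.6800·0.0000 + 0.3200·1.5411] = 0.4403; exercise value = 0.0000 ≤ continuation, so V_d = 0.4403
Node 0 (S = 150): continuation = 1/1.12·[0.6800·0.0000 + 0.3200·0.4403] = 0.1258; exercise value = 0.0000 ≤ continuation, so V_0 = 0.1258

€0.13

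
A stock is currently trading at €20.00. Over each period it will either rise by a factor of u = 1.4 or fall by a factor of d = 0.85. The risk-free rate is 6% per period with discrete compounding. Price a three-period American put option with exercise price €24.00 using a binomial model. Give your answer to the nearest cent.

Risk-neutral probability p = (1 + 0.06 − 0.85)/(1.4 − 0.85) = 0.2100/0.5500 = 0.3818
Terminal stock prices: S_uuu = 54.88, S_uud = 33.32, S_udd = 20.23, S_ddd = 12.28
Terminal payoffs (K − S): max(-30.88, 0) = 0, max(-9.32, 0) = 0, max(3.77, 0) = 3.77, max(11.72, 0) = 11.72
Node uu (S = 39.2): continuation = 1/1.06·[0.3818·0.0000 + 0.6182·0.0000] = 0.0000; exercise value = 0.0000 ≤ continuation, so V_uu = 0.0000
Node ud (S = 23.8): continuation = 1/1.06·[0.3818·0.0000 + 0.6182·3.7700] = 2.1986; exercise value = 0.2000 ≤ continuation, so V_ud = 2.1986
Node dd (S = 14.45): continuation = 1/1.06·[0.3818·3.7700 + 0.6182·11.7175] = 8.1915; exercise value = 9.5500 > continuation, so V_dd = 9.5500 (exercise)
Node u (S = 28): continuation = 1/1.06·[0.3818·0.0000 + 0.6182·2.1986] = 1.2822; exercise value = 0.0000 ≤ continuation, so V_u = 1.2822
Node d (S = 17): continuation = 1/1.06·[0.3818·2.1986 + 0.6182·9.5500] = 6.3614; exercise value = 7.0000 > continuation, so V_d = 7.0000 (exercise)
Node 0 (S = 20): continuation = 1/1.06·[0.3818·1.2822 + 0.6182·7.0000] = 4.5442; exercise value = 4.0000 ≤ continuation, so V_0 = 4.5442

€4.54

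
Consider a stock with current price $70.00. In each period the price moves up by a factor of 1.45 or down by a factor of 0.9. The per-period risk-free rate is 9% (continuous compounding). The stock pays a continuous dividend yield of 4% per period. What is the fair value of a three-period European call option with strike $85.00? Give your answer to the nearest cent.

Per-period risk-free factor R = e^0.09 = 1.0942; dividend-adjusted growth = e^(0.09−0.04) = 1.0513.
Risk-neutral probability p = (1.0513 − 0.9)/(1.45 − 0.9) = 0.1513/0.5500 = 0.2750
Terminal stock prices: S_uuu = 213.4, S_uud = 132.5, S_udd = 82.22, S_ddd = 51.03
Terminal payoffs (S − K): max(128.4, 0) = 128.4, max(47.46, 0) = 47.46, max(-2.785, 0) = 0, max(-33.97, 0) = 0
Node uu (S = 147.2): V_uu = e^(−0.09)·[0.2750·128.4038 + 0.7250·47.4575] = 63.7200
Node ud (S = 91.35): V_ud = e^(−0.09)·[0.2750·47.4575 + 0.7250·0.0000] = 11.9292
Node dd (S = 56.7): V_dd = e^(−0.09)·[0.2750·0.0000 + 0.7250·0.0000] = 0.0000
Node u (S = 101.5): V_u = e^(−0.09)·[0.2750·63.7200 + 0.7250·11.9292] = 23.9209
Node d (S = 63): V_d = e^(−0.09)·[0.2750·11.9292 + 0.7250·0.0000] = 2.9986
Node 0 (S = 70): V_0 = e^(−0.09)·[0.2750·23.9209 + 0.7250·2.9986] = 7.9997

$8.00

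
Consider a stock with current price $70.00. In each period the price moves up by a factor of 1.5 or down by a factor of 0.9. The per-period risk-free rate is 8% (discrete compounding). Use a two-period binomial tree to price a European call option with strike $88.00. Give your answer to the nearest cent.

Risk-neutral probability p = (1 + 0.08 − 0.9)/(1.5 − 0.9) = 0.1800/0.6000 = 0.3000
Terminal stock prices: S_uu = 157.5, S_ud = 94.5, S_dd = 56.7
Terminal payoffs (S − K): max(69.5, 0) = 69.5, max(6.5, 0) = 6.5, max(-31.3, 0) = 0
Node u (S = 105): V_u = 1/1.08·[0.3000·69.5000 + 0.7000·6.5000] = 23.5185
Node d (S = 63): V_d = 1/1.08·[0.3000·6.5000 + 0.7000·0.0000] = 1.8056
Node 0 (S = 70): V_0 = 1/1.08·[0.3000·23.5185 + 0.7000·1.8056] = 7.7032

$7.70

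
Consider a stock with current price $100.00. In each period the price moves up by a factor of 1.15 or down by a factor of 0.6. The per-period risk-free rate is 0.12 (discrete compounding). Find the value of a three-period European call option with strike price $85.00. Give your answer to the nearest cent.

Risk-neutral probability p = (1 + 0.12 − 0.6)/(1.15 − 0.6) = 0.5200/0.5500 = 0.9455
Terminal stock prices: S_uuu = 152.1, S_uud = 79.35, S_udd = 41.4, S_ddd = 21.6
Terminal payoffs (S − K): max(67.09, 0) = 67.09, max(-5.65, 0) = 0, max(-43.6, 0) = 0, max(-63.4, 0) = 0
Node uu (S = 132.2): V_uu = 1/1.12·[0.9455·67.0875 + 0.0545·0.0000] = 56.6323
Node ud (S = 69): V_ud = 1/1.12·[0.9455·0.0000 + 0.0545·0.0000] = 0.0000
Node dd (S = 36): V_dd = 1/1.12·[0.9455·0.0000 + 0.0545·0.0000] = 0.0000
Node u (S = 115): V_u = 1/1.12·[0.9455·56.6323 + 0.0545·0.0000] = 47.8065
Node d (S = 60): V_d = 1/1.12·[0.9455·0.0000 + 0.0545·0.0000] = 0.0000
Node 0 (S = 100): V_0 = 1/1.12·[0.9455·47.8065 + 0.0545·0.0000] = 40.3561

$40.36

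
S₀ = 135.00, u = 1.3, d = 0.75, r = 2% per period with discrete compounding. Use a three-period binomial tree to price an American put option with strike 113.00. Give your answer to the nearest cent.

12.66

Risk-neutral probability p = (1 + 0.02 − 0.75)/(1.3 − 0.75) = 0.2700/0.5500 = 0.4909
Terminal stock prices: S_uuu = 296.6, S_uud = 171.1, S_udd = 98.72, S_ddd = 56.95
Terminal payoffs (K − S): max(-183.6, 0) = 0, max(-58.11, 0) = 0, max(14.28, 0) = 14.28, max(56.05, 0) = 56.05
Node uu (S = 228.2): continuation = 1/1.02·[0.4909·0.0000 + 0.5091·0.0000] = 0.0000; exercise value = 0.0000 ≤ continuation, so V_uu = 0.0000
Node ud (S = 131.6): continuation = 1/1.02·[0.4909·0.0000 + 0.5091·14.2812] = 7.1279; exercise value = 0.0000 ≤ continuation, so V_ud = 7.1279
Node dd (S = 75.94): continuation = 1/1.02·[0.4909·14.2812 + 0.5091·56.0469] = 34.8468; exercise value = 37.0625 > continuation, so V_dd = 37.0625 (exercise)
Node u (S = 175.5): continuation = 1/1.02·[0.4909·0.0000 + 0.5091·7.1279] = 3.5576; exercise value = 0.0000 ≤ continuation, so V_u = 3.5576
Node d (S = 101.2): continuation = 1/1.02·[0.4909·7.1279 + 0.5091·37.0625] = 21.9288; exercise value = 11.7500 ≤ continuation, so V_d = 21.9288
Node 0 (S = 135): continuation = 1/1.02·[0.4909·3.5576 + 0.5091·21.9288] = 12.6570; exercise value = 0.0000 ≤ continuation, so V_0 = 12.6570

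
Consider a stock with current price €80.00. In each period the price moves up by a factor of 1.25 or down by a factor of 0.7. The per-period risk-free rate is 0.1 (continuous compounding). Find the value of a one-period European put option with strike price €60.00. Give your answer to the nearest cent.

Risk-neutral probability p = (e^0.1 − 0.7)/(1.25 − 0.7) = 0.4052/0.5500 = 0.7367
Terminal stock prices: S_u = 100, S_d = 56
Terminal payoffs (K − S): max(-40, 0) = 0, max(4, 0) = 4
Node 0 (S = 80): V_0 = e^(−0.1)·[0.7367·0.0000 + 0.2633·4.0000] = 0.9531

€0.95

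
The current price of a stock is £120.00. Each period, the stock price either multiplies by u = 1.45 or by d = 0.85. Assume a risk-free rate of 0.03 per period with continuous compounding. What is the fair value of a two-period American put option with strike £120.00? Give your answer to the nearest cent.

£15.33

Risk-neutral probability p = (e^0.03 − 0.85)/(1.45 − 0.85) = 0.1805/0.6000 = 0.3008
Terminal stock prices: S_uu = 252.3, S_ud = 147.9, S_dd = 86.7
Terminal payoffs (K − S): max(-132.3, 0) = 0, max(-27.9, 0) = 0, max(33.3, 0) = 33.3
Node u (S = 174): continuation = e^(−0.03)·[0.3008·0.0000 + 0.6992·0.0000] = 0.0000; exercise value = 0.0000 ≤ continuation, so V_u = 0.0000
Node d (S = 102): continuation = e^(−0.03)·[0.3008·0.0000 + 0.6992·33.3000] = 22.5966; exercise value = 18.0000 ≤ continuation, so V_d = 22.5966
Node 0 (S = 120): continuation = e^(−0.03)·[0.3008·0.0000 + 0.6992·22.5966] = 15.3335; exercise value = 0.0000 ≤ continuation, so V_0 = 15.3335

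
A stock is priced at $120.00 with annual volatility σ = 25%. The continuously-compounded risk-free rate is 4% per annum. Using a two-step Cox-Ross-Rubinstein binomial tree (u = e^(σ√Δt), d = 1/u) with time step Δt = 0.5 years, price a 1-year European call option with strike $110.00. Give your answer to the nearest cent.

$20.18

CRR parameters: u = e^(σ√Δt) = e^(0.25·√0.5) = 1.1934, d = 1/u = 0.8380
Per-period rate: rΔt = 0.04·0.5 = 0.02, so R = e^0.02 = 1.0202
Risk-neutral probability p = (e^0.02 − 0.8380)/(1.1934 − 0.8380) = 0.1822/0.3554 = 0.5128
Terminal stock prices: S_uu = 170.9, S_ud = 120, S_dd = 84.26
Terminal payoffs (S − K): max(60.89, 0) = 60.89, max(10, 0) = 10, max(-25.74, 0) = 0
Node u (S = 143.2): V_u = e^(−0.02)·[0.5128·60.8943 + 0.4872·10.0000] = 35.3819
Node d (S = 100.6): V_d = e^(−0.02)·[0.5128·10.0000 + 0.4872·0.0000] = 5.0261
Node 0 (S = 120): V_0 = e^(−0.02)·[0.5128·35.3819 + 0.4872·5.0261] = 20.1837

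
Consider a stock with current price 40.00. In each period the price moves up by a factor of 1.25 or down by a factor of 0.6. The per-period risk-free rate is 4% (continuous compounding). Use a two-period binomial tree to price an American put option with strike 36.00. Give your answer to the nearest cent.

4.92

Risk-neutral probability p = (e^0.04 − 0.6)/(1.25 − 0.6) = 0.4408/0.6500 = 0.6782
Terminal stock prices: S_uu = 62.5, S_ud = 30, S_dd = 14.4
Terminal payoffs (K − S): max(-26.5, 0) = 0, max(6, 0) = 6, max(21.6, 0) = 21.6
Node u (S = 50): continuation = e^(−0.04)·[0.6782·0.0000 + 0.3218·6.0000] = 1.8553; exercise value = 0.0000 ≤ continuation, so V_u = 1.8553
Node d (S = 24): continuation = e^(−0.04)·[0.6782·6.0000 + 0.3218·21.6000] = 10.5884; exercise value = 12.0000 > continuation, so V_d = 12.0000 (exercise)
Node 0 (S = 40): continuation = e^(−0.04)·[0.6782·1.8553 + 0.3218·12.0000] = 4.9194; exercise value = 0.0000 ≤ continuation, so V_0 = 4.9194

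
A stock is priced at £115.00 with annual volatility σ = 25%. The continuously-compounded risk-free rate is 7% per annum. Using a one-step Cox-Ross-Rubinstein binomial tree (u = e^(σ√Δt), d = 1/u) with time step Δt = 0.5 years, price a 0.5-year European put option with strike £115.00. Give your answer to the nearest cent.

£7.99

CRR parameters: u = e^(σ√Δt) = e^(0.25·√0.5) = 1.1934, d = 1/u = 0.8380
Per-period rate: rΔt = 0.07·0.5 = 0.035, so R = e^0.035 = 1.0356
Risk-neutral probability p = (e^0.035 − 0.8380)/(1.1934 − 0.8380) = 0.1977/0.3554 = 0.5561
Terminal stock prices: S_u = 137.2, S_d = 96.37
Terminal payoffs (K − S): max(-22.24, 0) = 0, max(18.63, 0) = 18.63
Node 0 (S = 115): V_0 = e^(−0.035)·[0.5561·0.0000 + 0.4439·18.6338] = 7.9862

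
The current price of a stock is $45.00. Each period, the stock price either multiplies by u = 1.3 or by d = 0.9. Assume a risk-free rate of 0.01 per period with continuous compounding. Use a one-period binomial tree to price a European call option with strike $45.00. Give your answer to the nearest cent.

Risk-neutral probability p = (e^0.01 − 0.9)/(1.3 − 0.9) = 0.1101/0.4000 = 0.2751
Terminal stock prices: S_u = 58.5, S_d = 40.5
Terminal payoffs (S − K): max(13.5, 0) = 13.5, max(-4.5, 0) = 0
Node 0 (S = 45): V_0 = e^(−0.01)·[0.2751·13.5000 + 0.7249·0.0000] = 3.6772

$3.68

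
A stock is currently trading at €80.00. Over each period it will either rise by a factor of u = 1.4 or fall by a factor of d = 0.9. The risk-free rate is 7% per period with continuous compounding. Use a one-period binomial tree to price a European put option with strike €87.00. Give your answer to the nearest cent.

Risk-neutral probability p = (e^0.07 − 0.9)/(1.4 − 0.9) = 0.1725/0.5000 = 0.3450
Terminal stock prices: S_u = 112, S_d = 72
Terminal payoffs (K − S): max(-25, 0) = 0, max(15, 0) = 15
Node 0 (S = 80): V_0 = e^(−0.07)·[0.3450·0.0000 + 0.6550·15.0000] = 9.1605

€9.16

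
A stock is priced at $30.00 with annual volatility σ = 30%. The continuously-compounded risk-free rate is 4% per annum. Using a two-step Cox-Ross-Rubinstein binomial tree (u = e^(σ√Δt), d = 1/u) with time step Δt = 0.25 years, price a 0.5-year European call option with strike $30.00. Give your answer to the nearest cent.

CRR parameters: u = e^(σ√Δt) = e^(0.3·√0.25) = 1.1618, d = 1/u = 0.8607
Per-period rate: rΔt = 0.04·0.25 = 0.01, so R = e^0.01 = 1.0101
Risk-neutral probability p = (e^0.01 − 0.8607)/(1.1618 − 0.8607) = 0.1493/0.3011 = 0.4959
Terminal stock prices: S_uu = 40.5, S_ud = 30, S_dd = 22.22
Terminal payoffs (S − K): max(10.5, 0) = 10.5, max(0, 0) = 0, max(-7.775, 0) = 0
Node u (S = 34.86): V_u = e^(−0.01)·[0.4959·10.4958 + 0.5041·0.0000] = 5.1535
Node d (S = 25.82): V_d = e^(−0.01)·[0.4959·0.0000 + 0.5041·0.0000] = 0.0000
Node 0 (S = 30): V_0 = e^(−0.01)·[0.4959·5.1535 + 0.5041·0.0000] = 2.5304

$2.53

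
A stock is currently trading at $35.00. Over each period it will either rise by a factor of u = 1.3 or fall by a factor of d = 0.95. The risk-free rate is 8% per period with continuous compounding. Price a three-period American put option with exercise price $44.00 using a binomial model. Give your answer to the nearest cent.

$9.00

Risk-neutral probability p = (e^0.08 − 0.95)/(1.3 − 0.95) = 0.1333/0.3500 = 0.3808
Terminal stock prices: S_uuu = 76.89, S_uud = 56.19, S_udd = 41.06, S_ddd = 30.01
Terminal payoffs (K − S): max(-32.89, 0) = 0, max(-12.19, 0) = 0, max(2.936, 0) = 2.936, max(13.99, 0) = 13.99
Node uu (S = 59.15): continuation = e^(−0.08)·[0.3808·0.0000 + 0.6192·0.0000] = 0.0000; exercise value = 0.0000 ≤ continuation, so V_uu = 0.0000
Node ud (S = 43.23): continuation = e^(−0.08)·[0.3808·0.0000 + 0.6192·2.9363] = 1.6783; exercise value = 0.7750 ≤ continuation, so V_ud = 1.6783
Node dd (S = 31.59): continuation = e^(−0.08)·[0.3808·2.9363 + 0.6192·13.9919] = 9.0296; exercise value = 12.4125 > continuation, so V_dd = 12.4125 (exercise)
Node u (S = 45.5): continuation = e^(−0.08)·[0.3808·0.0000 + 0.6192·1.6783] = 0.9593; exercise value = 0.0000 ≤ continuation, so V_u = 0.9593
Node d (S = 33.25): continuation = e^(−0.08)·[0.3808·1.6783 + 0.6192·12.4125] = 7.6847; exercise value = 10.7500 > continuation, so V_d = 10.7500 (exercise)
Node 0 (S = 35): continuation = e^(−0.08)·[0.3808·0.9593 + 0.6192·10.7500] = 6.4817; exercise value = 9.0000 > continuation, so V_0 = 9.0000 (exercise)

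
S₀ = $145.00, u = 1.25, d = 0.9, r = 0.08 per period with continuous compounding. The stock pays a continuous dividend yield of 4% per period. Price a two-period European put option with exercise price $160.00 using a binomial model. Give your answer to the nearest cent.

$12.95

Per-period risk-free factor R = e^0.08 = 1.0833; dividend-adjusted growth = e^(0.08−0.04) = 1.0408.
Risk-neutral probability p = (1.0408 − 0.9)/(1.25 − 0.9) = 0.1408/0.3500 = 0.4023
Terminal stock prices: S_uu = 226.6, S_ud = 163.1, S_dd = 117.5
Terminal payoffs (K − S): max(-66.56, 0) = 0, max(-3.125, 0) = 0, max(42.55, 0) = 42.55
Node u (S = 181.2): V_u = e^(−0.08)·[0.4023·0.0000 + 0.5977·0.0000] = 0.0000
Node d (S = 130.5): V_d = e^(−0.08)·[0.4023·0.0000 + 0.5977·42.5500] = 23.4762
Node 0 (S = 145): V_0 = e^(−0.08)·[0.4023·0.0000 + 0.5977·23.4762] = 12.9525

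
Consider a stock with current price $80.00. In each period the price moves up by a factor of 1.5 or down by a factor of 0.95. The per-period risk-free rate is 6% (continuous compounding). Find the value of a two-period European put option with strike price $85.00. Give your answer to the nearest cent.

$7.21

Risk-neutral probability p = (e^0.06 − 0.95)/(1.5 − 0.95) = 0.1118/0.5500 = 0.2033
Terminal stock prices: S_uu = 180, S_ud = 114, S_dd = 72.2
Terminal payoffs (K − S): max(-95, 0) = 0, max(-29, 0) = 0, max(12.8, 0) = 12.8
Node u (S = 120): V_u = e^(−0.06)·[0.2033·0.0000 + 0.7967·0.0000] = 0.0000
Node d (S = 76): V_d = e^(−0.06)·[0.2033·0.0000 + 0.7967·12.8000] = 9.6034
Node 0 (S = 80): V_0 = e^(−0.06)·[0.2033·0.0000 + 0.7967·9.6034] = 7.2051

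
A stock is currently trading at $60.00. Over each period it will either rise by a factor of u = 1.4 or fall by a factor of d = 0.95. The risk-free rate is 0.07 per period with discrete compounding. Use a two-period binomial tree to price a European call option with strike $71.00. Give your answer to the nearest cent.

Risk-neutral probability p = (1 + 0.07 − 0.95)/(1.4 − 0.95) = 0.1200/0.4500 = 0.2667
Terminal stock prices: S_uu = 117.6, S_ud = 79.8, S_dd = 54.15
Terminal payoffs (S − K): max(46.6, 0) = 46.6, max(8.8, 0) = 8.8, max(-16.85, 0) = 0
Node u (S = 84): V_u = 1/1.07·[0.2667·46.6000 + 0.7333·8.8000] = 17.6449
Node d (S = 57): V_d = 1/1.07·[0.2667·8.8000 + 0.7333·0.0000] = 2.1931
Node 0 (S = 60): V_0 = 1/1.07·[0.2667·17.6449 + 0.7333·2.1931] = 5.9006

$5.90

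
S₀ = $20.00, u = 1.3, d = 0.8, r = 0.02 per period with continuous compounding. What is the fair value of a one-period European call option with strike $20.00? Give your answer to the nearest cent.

Risk-neutral probability p = (e^0.02 − 0.8)/(1.3 − 0.8) = 0.2202/0.5000 = 0.4404
Terminal stock prices: S_u = 26, S_d = 16
Terminal payoffs (S − K): max(6, 0) = 6, max(-4, 0) = 0
Node 0 (S = 20): V_0 = e^(−0.02)·[0.4404·6.0000 + 0.5596·0.0000] = 2.5901

$2.59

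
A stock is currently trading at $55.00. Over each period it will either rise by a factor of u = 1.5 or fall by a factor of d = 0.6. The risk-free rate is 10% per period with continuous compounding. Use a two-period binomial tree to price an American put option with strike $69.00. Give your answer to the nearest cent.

$18.22

Risk-neutral probability p = (e^0.1 − 0.6)/(1.5 − 0.6) = 0.5052/0.9000 = 0.5613
Terminal stock prices: S_uu = 123.8, S_ud = 49.5, S_dd = 19.8
Terminal payoffs (K − S): max(-54.75, 0) = 0, max(19.5, 0) = 19.5, max(49.2, 0) = 49.2
Node u (S = 82.5): continuation = e^(−0.1)·[0.5613·0.0000 + 0.4387·19.5000] = 7.7405; exercise value = 0.0000 ≤ continuation, so V_u = 7.7405
Node d (S = 33): continuation = e^(−0.1)·[0.5613·19.5000 + 0.4387·49.2000] = 29.4338; exercise value = 36.0000 > continuation, so V_d = 36.0000 (exercise)
Node 0 (S = 55): continuation = e^(−0.1)·[0.5613·7.7405 + 0.4387·36.0000] = 18.2216; exercise value = 14.0000 ≤ continuation, so V_0 = 18.2216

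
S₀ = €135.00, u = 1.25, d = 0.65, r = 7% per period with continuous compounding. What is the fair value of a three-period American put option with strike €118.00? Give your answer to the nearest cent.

Risk-neutral probability p = (e^0.07 − 0.65)/(1.25 − 0.65) = 0.4225/0.6000 = 0.7042
Terminal stock prices: S_uuu = 263.7, S_uud = 137.1, S_udd = 71.3, S_ddd = 37.07
Terminal payoffs (K − S): max(-145.7, 0) = 0, max(-19.11, 0) = 0, max(46.7, 0) = 46.7, max(80.93, 0) = 80.93
Node uu (S = 210.9): continuation = e^(−0.07)·[0.7042·0.0000 + 0.2958·0.0000] = 0.0000; exercise value = 0.0000 ≤ continuation, so V_uu = 0.0000
Node ud (S = 109.7): continuation = e^(−0.07)·[0.7042·0.0000 + 0.2958·46.7031] = 12.8817; exercise value = 8.3125 ≤ continuation, so V_ud = 12.8817
Node dd (S = 57.04): continuation = e^(−0.07)·[0.7042·46.7031 + 0.2958·80.9256] = 52.9850; exercise value = 60.9625 > continuation, so V_dd = 60.9625 (exercise)
Node u (S = 168.8): continuation = e^(−0.07)·[0.7042·0.0000 + 0.2958·12.8817] = 3.5530; exercise value = 0.0000 ≤ continuation, so V_u = 3.5530
Node d (S = 87.75): continuation = e^(−0.07)·[0.7042·12.8817 + 0.2958·60.9625] = 25.2725; exercise value = 30.2500 > continuation, so V_d = 30.2500 (exercise)
Node 0 (S = 135): continuation = e^(−0.07)·[0.7042·3.5530 + 0.2958·30.2500] = 10.6764; exercise value = 0.0000 ≤ continuation, so V_0 = 10.6764

€10.68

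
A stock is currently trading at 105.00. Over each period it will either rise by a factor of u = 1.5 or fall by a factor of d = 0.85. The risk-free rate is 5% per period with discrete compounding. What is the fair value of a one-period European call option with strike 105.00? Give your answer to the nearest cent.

15.38

Risk-neutral probability p = (1 + 0.05 − 0.85)/(1.5 − 0.85) = 0.2000/0.6500 = 0.3077
Terminal stock prices: S_u = 157.5, S_d = 89.25
Terminal payoffs (S − K): max(52.5, 0) = 52.5, max(-15.75, 0) = 0
Node 0 (S = 105): V_0 = 1/1.05·[0.3077·52.5000 + 0.6923·0.0000] = 15.3846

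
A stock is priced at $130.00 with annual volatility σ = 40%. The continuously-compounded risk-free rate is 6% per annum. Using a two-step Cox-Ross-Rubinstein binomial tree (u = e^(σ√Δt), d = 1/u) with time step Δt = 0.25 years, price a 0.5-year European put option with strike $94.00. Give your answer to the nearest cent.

CRR parameters: u = e^(σ√Δt) = e^(0.4·√0.25) = 1.2214, d = 1/u = 0.8187
Per-period rate: rΔt = 0.06·0.25 = 0.015, so R = e^0.015 = 1.0151
Risk-neutral probability p = (e^0.015 − 0.8187)/(1.2214 − 0.8187) = 0.1964/0.4027 = 0.4877
Terminal stock prices: S_uu = 193.9, S_ud = 130, S_dd = 87.14
Terminal payoffs (K − S): max(-99.94, 0) = 0, max(-36, 0) = 0, max(6.858, 0) = 6.858
Node u (S = 158.8): V_u = e^(−0.015)·[0.4877·0.0000 + 0.5123·0.0000] = 0.0000
Node d (S = 106.4): V_d = e^(−0.015)·[0.4877·0.0000 + 0.5123·6.8584] = 3.4613
Node 0 (S = 130): V_0 = e^(−0.015)·[0.4877·0.0000 + 0.5123·3.4613] = 1.7468

$1.75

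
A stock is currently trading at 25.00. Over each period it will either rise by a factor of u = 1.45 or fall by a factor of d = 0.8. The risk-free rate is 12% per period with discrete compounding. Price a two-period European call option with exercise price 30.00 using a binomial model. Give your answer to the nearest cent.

4.36

Risk-neutral probability p = (1 + 0.12 − 0.8)/(1.45 − 0.8) = 0.3200/0.6500 = 0.4923
Terminal stock prices: S_uu = 52.56, S_ud = 29, S_dd = 16
Terminal payoffs (S − K): max(22.56, 0) = 22.56, max(-1, 0) = 0, max(-14, 0) = 0
Node u (S = 36.25): V_u = 1/1.12·[0.4923·22.5625 + 0.5077·0.0000] = 9.9176
Node d (S = 20): V_d = 1/1.12·[0.4923·0.0000 + 0.5077·0.0000] = 0.0000
Node 0 (S = 25): V_0 = 1/1.12·[0.4923·9.9176 + 0.5077·0.0000] = 4.3594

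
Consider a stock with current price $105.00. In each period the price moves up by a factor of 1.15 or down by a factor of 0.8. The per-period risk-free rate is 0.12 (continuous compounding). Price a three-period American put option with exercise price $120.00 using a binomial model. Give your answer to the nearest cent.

$15.00

Risk-neutral probability p = (e^0.12 − 0.8)/(1.15 − 0.8) = 0.3275/0.3500 = 0.9357
Terminal stock prices: S_uuu = 159.7, S_uud = 111.1, S_udd = 77.28, S_ddd = 53.76
Terminal payoffs (K − S): max(-39.69, 0) = 0, max(8.91, 0) = 8.91, max(42.72, 0) = 42.72, max(66.24, 0) = 66.24
Node uu (S = 138.9): continuation = e^(−0.12)·[0.9357·0.0000 + 0.0643·8.9100] = 0.5081; exercise value = 0.0000 ≤ continuation, so V_uu = 0.5081
Node ud (S = 96.6): continuation = e^(−0.12)·[0.9357·8.9100 + 0.0643·42.7200] = 9.8305; exercise value = 23.4000 > continuation, so V_ud = 23.4000 (exercise)
Node dd (S = 67.2): continuation = e^(−0.12)·[0.9357·42.7200 + 0.0643·66.2400] = 39.2305; exercise value = 52.8000 > continuation, so V_dd = 52.8000 (exercise)
Node u (S = 120.7): continuation = e^(−0.12)·[0.9357·0.5081 + 0.0643·23.4000] = 1.7560; exercise value = 0.0000 ≤ continuation, so V_u = 1.7560
Node d (S = 84): continuation = e^(−0.12)·[0.9357·23.4000 + 0.0643·52.8000] = 22.4305; exercise value = 36.0000 > continuation, so V_d = 36.0000 (exercise)
Node 0 (S = 105): continuation = e^(−0.12)·[0.9357·1.7560 + 0.0643·36.0000] = 3.5102; exercise value = 15.0000 > continuation, so V_0 = 15.0000 (exercise)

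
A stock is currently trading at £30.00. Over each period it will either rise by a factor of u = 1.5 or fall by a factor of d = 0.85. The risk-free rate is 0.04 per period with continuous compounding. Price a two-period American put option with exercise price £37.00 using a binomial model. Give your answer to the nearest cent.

Risk-neutral probability p = (e^0.04 − 0.85)/(1.5 − 0.85) = 0.1908/0.6500 = 0.2936
Terminal stock prices: S_uu = 67.5, S_ud = 38.25, S_dd = 21.67
Terminal payoffs (K − S): max(-30.5, 0) = 0, max(-1.25, 0) = 0, max(15.33, 0) = 15.33
Node u (S = 45): continuation = e^(−0.04)·[0.2936·0.0000 + 0.7064·0.0000] = 0.0000; exercise value = 0.0000 ≤ continuation, so V_u = 0.0000
Node d (S = 25.5): continuation = e^(−0.04)·[0.2936·0.0000 + 0.7064·15.3250] = 10.4018; exercise value = 11.5000 > continuation, so V_d = 11.5000 (exercise)
Node 0 (S = 30): continuation = e^(−0.04)·[0.2936·0.0000 + 0.7064·11.5000] = 7.8056; exercise value = 7.0000 ≤ continuation, so V_0 = 7.8056

£7.81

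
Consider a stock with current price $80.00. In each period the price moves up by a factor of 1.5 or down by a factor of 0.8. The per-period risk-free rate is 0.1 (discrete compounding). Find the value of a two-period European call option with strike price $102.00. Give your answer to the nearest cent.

Risk-neutral probability p = (1 + 0.1 − 0.8)/(1.5 − 0.8) = 0.3000/0.7000 = 0.4286
Terminal stock prices: S_uu = 180, S_ud = 96, S_dd = 51.2
Terminal payoffs (S − K): max(78, 0) = 78, max(-6, 0) = 0, max(-50.8, 0) = 0
Node u (S = 120): V_u = 1/1.1·[0.4286·78.0000 + 0.5714·0.0000] = 30.3896
Node d (S = 64): V_d = 1/1.1·[0.4286·0.0000 + 0.5714·0.0000] = 0.0000
Node 0 (S = 80): V_0 = 1/1.1·[0.4286·30.3896 + 0.5714·0.0000] = 11.8401

$11.84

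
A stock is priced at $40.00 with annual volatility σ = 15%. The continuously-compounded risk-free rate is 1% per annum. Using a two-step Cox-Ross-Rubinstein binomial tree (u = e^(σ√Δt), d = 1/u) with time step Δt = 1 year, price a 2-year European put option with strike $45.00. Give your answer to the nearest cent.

CRR parameters: u = e^(σ√Δt) = e^(0.15·√1) = 1.1618, d = 1/u = 0.8607
Per-period rate: rΔt = 0.01·1 = 0.01, so R = e^0.01 = 1.0101
Risk-neutral probability p = (e^0.01 − 0.8607)/(1.1618 − 0.8607) = 0.1493/0.3011 = 0.4959
Terminal stock prices: S_uu = 53.99, S_ud = 40, S_dd = 29.63
Terminal payoffs (K − S): max(-8.994, 0) = 0, max(5, 0) = 5, max(15.37, 0) = 15.37
Node u (S = 46.47): V_u = e^(−0.01)·[0.4959·0.0000 + 0.5041·5.0000] = 2.4952
Node d (S = 34.43): V_d = e^(−0.01)·[0.4959·5.0000 + 0.5041·15.3673] = 10.1239
Node 0 (S = 40): V_0 = e^(−0.01)·[0.4959·2.4952 + 0.5041·10.1239] = 6.2774

$6.28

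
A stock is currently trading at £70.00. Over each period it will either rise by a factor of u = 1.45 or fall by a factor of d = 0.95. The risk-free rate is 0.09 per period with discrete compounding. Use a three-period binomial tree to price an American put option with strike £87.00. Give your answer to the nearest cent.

Risk-neutral probability p = (1 + 0.09 − 0.95)/(1.45 − 0.95) = 0.1400/0.5000 = 0.2800
Terminal stock prices: S_uuu = 213.4, S_uud = 139.8, S_udd = 91.6, S_ddd = 60.02
Terminal payoffs (K − S): max(-126.4, 0) = 0, max(-52.82, 0) = 0, max(-4.604, 0) = 0, max(26.98, 0) = 26.98
Node uu (S = 147.2): continuation = 1/1.09·[0.2800·0.0000 + 0.7200·0.0000] = 0.0000; exercise value = 0.0000 ≤ continuation, so V_uu = 0.0000
Node ud (S = 96.42): continuation = 1/1.09·[0.2800·0.0000 + 0.7200·0.0000] = 0.0000; exercise value = 0.0000 ≤ continuation, so V_ud = 0.0000
Node dd (S = 63.17): continuation = 1/1.09·[0.2800·0.0000 + 0.7200·26.9838] = 17.8241; exercise value = 23.8250 > continuation, so V_dd = 23.8250 (exercise)
Node u (S = 101.5): continuation = 1/1.09·[0.2800·0.0000 + 0.7200·0.0000] = 0.0000; exercise value = 0.0000 ≤ continuation, so V_u = 0.0000
Node d (S = 66.5): continuation = 1/1.09·[0.2800·0.0000 + 0.7200·23.8250] = 15.7376; exercise value = 20.5000 > continuation, so V_d = 20.5000 (exercise)
Node 0 (S = 70): continuation = 1/1.09·[0.2800·0.0000 + 0.7200·20.5000] = 13.5413; exercise value = 17.0000 > continuation, so V_0 = 17.0000 (exercise)

£17.00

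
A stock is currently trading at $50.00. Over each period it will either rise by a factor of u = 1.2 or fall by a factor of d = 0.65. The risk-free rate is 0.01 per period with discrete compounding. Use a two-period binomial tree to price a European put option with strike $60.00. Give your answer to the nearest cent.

Risk-neutral probability p = (1 + 0.01 − 0.65)/(1.2 − 0.65) = 0.3600/0.5500 = 0.6545
Terminal stock prices: S_uu = 72, S_ud = 39, S_dd = 21.13
Terminal payoffs (K − S): max(-12, 0) = 0, max(21, 0) = 21, max(38.88, 0) = 38.88
Node u (S = 60): V_u = 1/1.01·[0.6545·0.0000 + 0.3455·21.0000] = 7.1827
Node d (S = 32.5): V_d = 1/1.01·[0.6545·21.0000 + 0.3455·38.8750] = 26.9059
Node 0 (S = 50): V_0 = 1/1.01·[0.6545·7.1827 + 0.3455·26.9059] = 13.8576

$13.86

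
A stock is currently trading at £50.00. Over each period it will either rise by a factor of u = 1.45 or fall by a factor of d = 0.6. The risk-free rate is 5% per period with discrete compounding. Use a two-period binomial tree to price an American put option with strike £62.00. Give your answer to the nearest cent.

Risk-neutral probability p = (1 + 0.05 − 0.6)/(1.45 − 0.6) = 0.4500/0.8500 = 0.5294
Terminal stock prices: S_uu = 105.1, S_ud = 43.5, S_dd = 18
Terminal payoffs (K − S): max(-43.12, 0) = 0, max(18.5, 0) = 18.5, max(44, 0) = 44
Node u (S = 72.5): continuation = 1/1.05·[0.5294·0.0000 + 0.4706·18.5000] = 8.2913; exercise value = 0.0000 ≤ continuation, so V_u = 8.2913
Node d (S = 30): continuation = 1/1.05·[0.5294·18.5000 + 0.4706·44.0000] = 29.0476; exercise value = 32.0000 > continuation, so V_d = 32.0000 (exercise)
Node 0 (S = 50): continuation = 1/1.05·[0.5294·8.2913 + 0.4706·32.0000] = 18.5222; exercise value = 12.0000 ≤ continuation, so V_0 = 18.5222

£18.52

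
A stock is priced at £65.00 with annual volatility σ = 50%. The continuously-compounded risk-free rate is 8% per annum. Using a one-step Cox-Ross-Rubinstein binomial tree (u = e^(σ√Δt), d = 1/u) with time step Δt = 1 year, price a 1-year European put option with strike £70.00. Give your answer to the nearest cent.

£15.31

CRR parameters: u = e^(σ√Δt) = e^(0.5·√1) = 1.6487, d = 1/u = 0.6065
Per-period rate: rΔt = 0.08·1 = 0.08, so R = e^0.08 = 1.0833
Risk-neutral probability p = (e^0.08 − 0.6065)/(1.6487 − 0.6065) = 0.4768/1.0422 = 0.4575
Terminal stock prices: S_u = 107.2, S_d = 39.42
Terminal payoffs (K − S): max(-37.17, 0) = 0, max(30.58, 0) = 30.58
Node 0 (S = 65): V_0 = e^(−0.08)·[0.4575·0.0000 + 0.5425·30.5755] = 15.3132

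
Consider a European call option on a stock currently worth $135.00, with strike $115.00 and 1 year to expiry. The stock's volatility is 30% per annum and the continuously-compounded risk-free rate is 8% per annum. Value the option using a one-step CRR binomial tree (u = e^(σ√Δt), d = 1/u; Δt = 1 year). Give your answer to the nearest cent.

$34.90

CRR parameters: u = e^(σ√Δt) = e^(0.3·√1) = 1.3499, d = 1/u = 0.7408
Per-period rate: rΔt = 0.08·1 = 0.08, so R = e^0.08 = 1.0833
Risk-neutral probability p = (e^0.08 − 0.7408)/(1.3499 − 0.7408) = 0.3425/0.6090 = 0.5623
Terminal stock prices: S_u = 182.2, S_d = 100
Terminal payoffs (S − K): max(67.23, 0) = 67.23, max(-14.99, 0) = 0
Node 0 (S = 135): V_0 = e^(−0.08)·[0.5623·67.2309 + 0.4377·0.0000] = 34.8980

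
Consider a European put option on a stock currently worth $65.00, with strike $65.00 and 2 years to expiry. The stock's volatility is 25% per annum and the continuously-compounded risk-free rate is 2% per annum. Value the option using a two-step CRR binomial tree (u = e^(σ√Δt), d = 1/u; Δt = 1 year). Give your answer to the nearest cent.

CRR parameters: u = e^(σ√Δt) = e^(0.25·√1) = 1.2840, d = 1/u = 0.7788
Per-period rate: rΔt = 0.02·1 = 0.02, so R = e^0.02 = 1.0202
Risk-neutral probability p = (e^0.02 − 0.7788)/(1.2840 − 0.7788) = 0.2414/0.5052 = 0.4778
Terminal stock prices: S_uu = 107.2, S_ud = 65, S_dd = 39.42
Terminal payoffs (K − S): max(-42.17, 0) = 0, max(0, 0) = 0, max(25.58, 0) = 25.58
Node u (S = 83.46): V_u = e^(−0.02)·[0.4778·0.0000 + 0.5222·0.0000] = 0.0000
Node d (S = 50.62): V_d = e^(−0.02)·[0.4778·0.0000 + 0.5222·25.5755] = 13.0909
Node 0 (S = 65): V_0 = e^(−0.02)·[0.4778·0.0000 + 0.5222·13.0909] = 6.7006

$6.70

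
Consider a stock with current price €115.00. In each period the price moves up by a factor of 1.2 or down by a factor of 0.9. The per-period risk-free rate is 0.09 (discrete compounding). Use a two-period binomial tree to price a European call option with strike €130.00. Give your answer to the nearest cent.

€12.02

Risk-neutral probability p = (1 + 0.09 − 0.9)/(1.2 − 0.9) = 0.1900/0.3000 = 0.6333
Terminal stock prices: S_uu = 165.6, S_ud = 124.2, S_dd = 93.15
Terminal payoffs (S − K): max(35.6, 0) = 35.6, max(-5.8, 0) = 0, max(-36.85, 0) = 0
Node u (S = 138): V_u = 1/1.09·[0.6333·35.6000 + 0.3667·0.0000] = 20.6850
Node d (S = 103.5): V_d = 1/1.09·[0.6333·0.0000 + 0.3667·0.0000] = 0.0000
Node 0 (S = 115): V_0 = 1/1.09·[0.6333·20.6850 + 0.3667·0.0000] = 12.0188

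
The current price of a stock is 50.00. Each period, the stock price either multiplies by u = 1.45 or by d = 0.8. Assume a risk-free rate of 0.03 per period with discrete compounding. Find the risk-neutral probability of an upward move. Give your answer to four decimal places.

Risk-neutral probability p = (1 + 0.03 − 0.8)/(1.45 − 0.8) = 0.2300/0.6500 = 0.3538

p = 0.3538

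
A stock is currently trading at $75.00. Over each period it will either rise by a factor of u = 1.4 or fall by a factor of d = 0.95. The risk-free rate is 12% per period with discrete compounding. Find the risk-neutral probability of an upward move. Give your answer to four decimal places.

Risk-neutral probability p = (1 + 0.12 − 0.95)/(1.4 − 0.95) = 0.1700/0.4500 = 0.3778

p = 0.3778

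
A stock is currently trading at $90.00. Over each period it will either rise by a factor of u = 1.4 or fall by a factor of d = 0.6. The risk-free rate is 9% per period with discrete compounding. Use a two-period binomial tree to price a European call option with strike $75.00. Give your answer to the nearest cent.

$32.26

Risk-neutral probability p = (1 + 0.09 − 0.6)/(1.4 − 0.6) = 0.4900/0.8000 = 0.6125
Terminal stock prices: S_uu = 176.4, S_ud = 75.6, S_dd = 32.4
Terminal payoffs (S − K): max(101.4, 0) = 101.4, max(0.6, 0) = 0.6, max(-42.6, 0) = 0
Node u (S = 126): V_u = 1/1.09·[0.6125·101.4000 + 0.3875·0.6000] = 57.1927
Node d (S = 54): V_d = 1/1.09·[0.6125·0.6000 + 0.3875·0.0000] = 0.3372
Node 0 (S = 90): V_0 = 1/1.09·[0.6125·57.1927 + 0.3875·0.3372] = 32.2579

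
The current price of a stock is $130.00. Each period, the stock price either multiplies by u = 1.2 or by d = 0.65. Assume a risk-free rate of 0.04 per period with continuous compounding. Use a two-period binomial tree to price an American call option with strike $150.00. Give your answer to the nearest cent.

$17.34

Risk-neutral probability p = (e^0.04 − 0.65)/(1.2 − 0.65) = 0.3908/0.5500 = 0.7106
Terminal stock prices: S_uu = 187.2, S_ud = 101.4, S_dd = 54.93
Terminal payoffs (S − K): max(37.2, 0) = 37.2, max(-48.6, 0) = 0, max(-95.07, 0) = 0
Node u (S = 156): continuation = e^(−0.04)·[0.7106·37.2000 + 0.2894·0.0000] = 25.3966; exercise value = 6.0000 ≤ continuation, so V_u = 25.3966
Node d (S = 84.5): continuation = e^(−0.04)·[0.7106·0.0000 + 0.2894·0.0000] = 0.0000; exercise value = 0.0000 ≤ continuation, so V_d = 0.0000
Node 0 (S = 130): continuation = e^(−0.04)·[0.7106·25.3966 + 0.2894·0.0000] = 17.3383; exercise value = 0.0000 ≤ continuation, so V_0 = 17.3383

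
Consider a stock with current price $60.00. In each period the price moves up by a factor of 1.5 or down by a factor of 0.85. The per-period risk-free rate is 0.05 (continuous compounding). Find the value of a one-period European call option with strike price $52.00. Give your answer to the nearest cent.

Risk-neutral probability p = (e^0.05 − 0.85)/(1.5 − 0.85) = 0.2013/0.6500 = 0.3096
Terminal stock prices: S_u = 90, S_d = 51
Terminal payoffs (S − K): max(38, 0) = 38, max(-1, 0) = 0
Node 0 (S = 60): V_0 = e^(−0.05)·[0.3096·38.0000 + 0.6904·0.0000] = 11.1928

$11.19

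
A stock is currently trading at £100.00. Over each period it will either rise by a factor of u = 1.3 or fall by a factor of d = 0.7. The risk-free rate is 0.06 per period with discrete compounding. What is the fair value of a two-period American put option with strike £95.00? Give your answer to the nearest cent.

Risk-neutral probability p = (1 + 0.06 − 0.7)/(1.3 − 0.7) = 0.3600/0.6000 = 0.6000
Terminal stock prices: S_uu = 169, S_ud = 91, S_dd = 49
Terminal payoffs (K − S): max(-74, 0) = 0, max(4, 0) = 4, max(46, 0) = 46
Node u (S = 130): continuation = 1/1.06·[0.6000·0.0000 + 0.4000·4.0000] = 1.5094; exercise value = 0.0000 ≤ continuation, so V_u = 1.5094
Node d (S = 70): continuation = 1/1.06·[0.6000·4.0000 + 0.4000·46.0000] = 19.6226; exercise value = 25.0000 > continuation, so V_d = 25.0000 (exercise)
Node 0 (S = 100): continuation = 1/1.06·[0.6000·1.5094 + 0.4000·25.0000] = 10.2884; exercise value = 0.0000 ≤ continuation, so V_0 = 10.2884

£10.29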